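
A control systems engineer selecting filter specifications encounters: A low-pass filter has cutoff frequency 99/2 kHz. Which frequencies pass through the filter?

A low-pass filter passes all frequencies below the cutoff frequency 99/2 kHz and attenuates higher frequencies.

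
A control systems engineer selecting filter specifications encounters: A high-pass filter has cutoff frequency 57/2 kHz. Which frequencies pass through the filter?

A high-pass filter passes all frequencies above the cutoff frequency 57/2 kHz and attenuates lower frequencies.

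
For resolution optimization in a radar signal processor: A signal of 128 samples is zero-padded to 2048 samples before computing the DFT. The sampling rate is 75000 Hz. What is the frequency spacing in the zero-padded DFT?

Original DFT: N = 128, resolution = f_s/N = 75000/128 = 9375/16 Hz
Zero-padded DFT: N = 2048, resolution = f_s/N = 75000/2048 = 9375/256 Hz
Zero-padding interpolates the spectrum (finer frequency grid)
but does NOT improve the true spectral resolution (ability to resolve close frequencies).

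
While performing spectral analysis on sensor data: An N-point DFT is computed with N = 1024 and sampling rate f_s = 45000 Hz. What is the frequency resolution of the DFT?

DFT frequency resolution = f_s / N
= 45000 / 1024 = 5625/128 Hz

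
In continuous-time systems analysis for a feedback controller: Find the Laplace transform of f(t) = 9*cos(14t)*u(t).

Standard pair: cos(wt)*u(t) <-> s/(s^2+w^2)
With w = 14: L{9*cos(14t)*u(t)} = 9s/(s^2+196)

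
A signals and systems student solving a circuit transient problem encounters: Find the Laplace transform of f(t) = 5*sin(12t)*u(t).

Standard pair: sin(wt)*u(t) <-> w/(s^2+w^2)
With w = 12: L{5*sin(12t)*u(t)} = 60/(s^2+144)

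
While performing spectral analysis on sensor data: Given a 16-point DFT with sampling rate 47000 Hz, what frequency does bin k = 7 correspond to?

The frequency of DFT bin k is: f_k = k * f_s / N
f_7 = 7 * 47000 / 16 = 41125/2 Hz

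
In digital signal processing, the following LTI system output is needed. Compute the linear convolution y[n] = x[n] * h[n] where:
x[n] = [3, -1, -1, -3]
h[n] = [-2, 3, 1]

y[n] = sum_k x[k]*h[n-k]. Output length = len(x) + len(h) - 1 = 4 + 3 - 1 = 6.
y[0] = 3*-2 = -6
y[1] = -1*-2 + 3*3 = 11
y[2] = -1*-2 + -1*3 + 3*1 = 2
y[3] = -3*-2 + -1*3 + -1*1 = 2
y[4] = -3*3 + -1*1 = -10
y[5] = -3*1 = -3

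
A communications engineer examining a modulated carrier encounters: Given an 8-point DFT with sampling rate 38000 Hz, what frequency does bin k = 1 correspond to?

The frequency of DFT bin k is: f_k = k * f_s / N
f_1 = 1 * 38000 / 8 = 4750 Hz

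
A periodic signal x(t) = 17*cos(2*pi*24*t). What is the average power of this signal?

Average power of A*cos(wt) is A^2/2.
P = 17^2 / 2 = 289/2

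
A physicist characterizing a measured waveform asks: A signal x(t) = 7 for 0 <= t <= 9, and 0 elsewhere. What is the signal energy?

Energy = integral of |x(t)|^2 dt over the signal duration
= 7^2 * 9 = 49 * 9 = 441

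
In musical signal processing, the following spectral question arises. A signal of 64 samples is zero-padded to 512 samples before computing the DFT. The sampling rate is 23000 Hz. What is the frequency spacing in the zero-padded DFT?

Original DFT: N = 64, resolution = f_s/N = 23000/64 = 2875/8 Hz
Zero-padded DFT: N = 512, resolution = f_s/N = 23000/512 = 2875/64 Hz
Zero-padding interpolates the spectrum (finer frequency grid)
but does NOT improve the true spectral resolution (ability to resolve close frequencies).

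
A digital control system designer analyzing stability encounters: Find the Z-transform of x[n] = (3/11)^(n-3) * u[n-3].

Time-shifting property: if X(z) = Z{x[n]}, then Z{x[n-d]} = z^(-d) * X(z)
X(z) = z/(z - 3/11) for x[n] = (3/11)^n * u[n]
Z{x[n-3]} = z^(-3) * z/(z - 3/11) = z^(-2)/(z - 3/11)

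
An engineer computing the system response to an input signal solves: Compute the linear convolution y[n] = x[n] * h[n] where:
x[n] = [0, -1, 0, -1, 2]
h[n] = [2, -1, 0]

y[n] = sum_k x[k]*h[n-k]. Output length = len(x) + len(h) - 1 = 5 + 3 - 1 = 7.
y[0] = 0*2 = 0
y[1] = -1*2 + 0*-1 = -2
y[2] = 0*2 + -1*-1 + 0*0 = 1
y[3] = -1*2 + 0*-1 + -1*0 = -2
y[4] = 2*2 + -1*-1 + 0*0 = 5
y[5] = 2*-1 + -1*0 = -2
y[6] = 2*0 = 0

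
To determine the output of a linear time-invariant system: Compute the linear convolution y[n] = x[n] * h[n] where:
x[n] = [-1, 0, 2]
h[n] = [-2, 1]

y[n] = sum_k x[k]*h[n-k]. Output length = len(x) + len(h) - 1 = 3 + 2 - 1 = 4.
y[0] = -1*-2 = 2
y[1] = 0*-2 + -1*1 = -1
y[2] = 2*-2 + 0*1 = -4
y[3] = 2*1 = 2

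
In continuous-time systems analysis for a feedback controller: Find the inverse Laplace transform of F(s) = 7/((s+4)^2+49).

Standard pair: w/((s+a)^2+w^2) <-> e^(-at)*sin(wt)*u(t)
With a=4, w=7: f(t) = e^(-4t)*sin(7t)*u(t)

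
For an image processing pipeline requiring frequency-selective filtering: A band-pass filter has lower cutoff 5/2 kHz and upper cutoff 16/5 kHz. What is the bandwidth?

Bandwidth = f_high - f_low
= 16/5 kHz - 5/2 kHz = 7/10 kHz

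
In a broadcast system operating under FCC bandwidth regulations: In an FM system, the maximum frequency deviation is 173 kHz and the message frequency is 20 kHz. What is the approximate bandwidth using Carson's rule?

Carson's rule: BW = 2*(delta_f + f_m)
= 2*(173 + 20) kHz = 386 kHz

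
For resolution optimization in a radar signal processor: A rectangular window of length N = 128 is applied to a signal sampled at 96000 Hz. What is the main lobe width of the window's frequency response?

For a rectangular window of length N,
the main lobe width in frequency is 2*f_s/N.
= 2*96000/128 = 1500 Hz
This determines the minimum frequency separation for resolving two sinusoids.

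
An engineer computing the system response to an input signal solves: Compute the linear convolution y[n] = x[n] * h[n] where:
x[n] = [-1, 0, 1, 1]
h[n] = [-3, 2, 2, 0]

y[n] = sum_k x[k]*h[n-k]. Output length = len(x) + len(h) - 1 = 4 + 4 - 1 = 7.
y[0] = -1*-3 = 3
y[1] = 0*-3 + -1*2 = -2
y[2] = 1*-3 + 0*2 + -1*2 = -5
y[3] = 1*-3 + 1*2 + 0*2 + -1*0 = -1
y[4] = 1*2 + 1*2 + 0*0 = 4
y[5] = 1*2 + 1*0 = 2
y[6] = 1*0 = 0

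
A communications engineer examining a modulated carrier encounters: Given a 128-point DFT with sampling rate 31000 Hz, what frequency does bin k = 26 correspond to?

The frequency of DFT bin k is: f_k = k * f_s / N
f_26 = 26 * 31000 / 128 = 50375/8 Hz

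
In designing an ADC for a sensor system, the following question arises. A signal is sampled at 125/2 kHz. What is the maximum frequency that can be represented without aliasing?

The maximum frequency that can be represented without aliasing
is the Nyquist frequency: f_max = f_s / 2 = 125/2 kHz / 2 = 125/4 kHz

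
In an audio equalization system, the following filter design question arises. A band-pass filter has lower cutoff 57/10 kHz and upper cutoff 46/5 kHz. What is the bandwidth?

Bandwidth = f_high - f_low
= 46/5 kHz - 57/10 kHz = 7/2 kHz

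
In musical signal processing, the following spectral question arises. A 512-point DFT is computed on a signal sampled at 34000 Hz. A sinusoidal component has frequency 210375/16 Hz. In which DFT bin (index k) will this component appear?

DFT frequency resolution = f_s/N = 34000/512 = 2125/32 Hz
Bin index k = f_signal / resolution = 210375/16 / 2125/32 = 198
The signal frequency 210375/16 Hz falls in DFT bin k = 198.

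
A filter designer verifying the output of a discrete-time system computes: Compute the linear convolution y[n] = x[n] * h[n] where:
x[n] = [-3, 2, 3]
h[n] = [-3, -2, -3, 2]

y[n] = sum_k x[k]*h[n-k]. Output length = len(x) + len(h) - 1 = 3 + 4 - 1 = 6.
y[0] = -3*-3 = 9
y[1] = 2*-3 + -3*-2 = 0
y[2] = 3*-3 + 2*-2 + -3*-3 = -4
y[3] = 3*-2 + 2*-3 + -3*2 = -18
y[4] = 3*-3 + 2*2 = -5
y[5] = 3*2 = 6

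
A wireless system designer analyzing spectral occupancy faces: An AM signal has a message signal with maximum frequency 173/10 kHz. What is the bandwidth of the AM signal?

In AM (double-sideband), the bandwidth is twice the message frequency.
BW = 2 * f_m = 2 * 173/10 kHz = 173/5 kHz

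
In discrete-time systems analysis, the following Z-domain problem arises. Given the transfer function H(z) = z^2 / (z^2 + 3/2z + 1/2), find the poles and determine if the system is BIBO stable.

Poles are roots of the denominator: z^2 + 3/2z + 1/2 = 0.
Quadratic formula: z = [-(3/2) +/- sqrt((3/2)^2 - 4*(1/2))] / 2
Discriminant = 9/4 - 2 = 1/4; sqrt = 1/2.
z = (-3/2 +/- 1/2) / 2 => z = -1/2 or z = -1.
|p1| = 1, |p2| = 1/2.
For BIBO stability, all poles must lie inside the unit circle (|p| < 1).
System is UNSTABLE since at least one |p| >= 1.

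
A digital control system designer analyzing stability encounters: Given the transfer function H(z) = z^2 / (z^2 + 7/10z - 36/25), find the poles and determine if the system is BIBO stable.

Poles are roots of the denominator: z^2 + 7/10z - 36/25 = 0.
Quadratic formula: z = [-(7/10) +/- sqrt((7/10)^2 - 4*(-36/25))] / 2
Discriminant = 49/100 + 144/25 = 25/4; sqrt = 5/2.
z = (-7/10 +/- 5/2) / 2 => z = 9/10 or z = -8/5.
|p1| = 8/5, |p2| = 9/10.
For BIBO stability, all poles must lie inside the unit circle (|p| < 1).
System is UNSTABLE since at least one |p| >= 1.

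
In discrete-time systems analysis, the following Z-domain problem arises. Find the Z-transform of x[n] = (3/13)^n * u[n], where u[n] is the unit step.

The Z-transform of a^n * u[n] is z/(z-a) for |z| > |a|.
Here a = 3/13, so X(z) = z/(z - (3/13)) = 13z/(13z - 3)
ROC: |z| > 3/13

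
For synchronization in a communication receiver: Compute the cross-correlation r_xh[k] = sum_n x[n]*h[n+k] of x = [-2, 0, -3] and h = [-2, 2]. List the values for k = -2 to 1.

Both sequences indexed from 0 and zero outside their support.
Lags with overlap: k = -2 to 1.
  r_xh[-2] = x[2]*h[0] = 6
  r_xh[-1] = x[1]*h[0] + x[2]*h[1] = -6
  r_xh[0] = x[0]*h[0] + x[1]*h[1] = 4
  r_xh[1] = x[0]*h[1] = -4
r_xh = [6, -6, 4, -4] (for k = -2, ..., 1)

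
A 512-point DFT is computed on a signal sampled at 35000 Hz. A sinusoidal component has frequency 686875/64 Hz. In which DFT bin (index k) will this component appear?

DFT frequency resolution = f_s/N = 35000/512 = 4375/64 Hz
Bin index k = f_signal / resolution = 686875/64 / 4375/64 = 157
The signal frequency 686875/64 Hz falls in DFT bin k = 157.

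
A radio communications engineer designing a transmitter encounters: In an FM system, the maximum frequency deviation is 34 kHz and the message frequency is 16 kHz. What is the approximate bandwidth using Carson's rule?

Carson's rule: BW = 2*(delta_f + f_m)
= 2*(34 + 16) kHz = 100 kHz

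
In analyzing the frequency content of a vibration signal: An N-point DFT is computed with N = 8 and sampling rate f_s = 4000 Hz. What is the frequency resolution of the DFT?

DFT frequency resolution = f_s / N
= 4000 / 8 = 500 Hz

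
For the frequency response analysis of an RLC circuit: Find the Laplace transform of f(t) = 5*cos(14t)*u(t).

Standard pair: cos(wt)*u(t) <-> s/(s^2+w^2)
With w = 14: L{5*cos(14t)*u(t)} = 5s/(s^2+196)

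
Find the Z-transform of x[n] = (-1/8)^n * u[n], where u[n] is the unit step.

The Z-transform of a^n * u[n] is z/(z-a) for |z| > |a|.
Here a = -1/8, so X(z) = z/(z - (-1/8)) = 8z/(8z + 1)
ROC: |z| > 1/8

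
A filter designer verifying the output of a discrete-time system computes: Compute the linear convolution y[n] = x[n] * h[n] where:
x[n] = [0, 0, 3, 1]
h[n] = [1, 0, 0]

y[n] = sum_k x[k]*h[n-k]. Output length = len(x) + len(h) - 1 = 4 + 3 - 1 = 6.
y[0] = 0*1 = 0
y[1] = 0*1 + 0*0 = 0
y[2] = 3*1 + 0*0 + 0*0 = 3
y[3] = 1*1 + 3*0 + 0*0 = 1
y[4] = 1*0 + 3*0 = 0
y[5] = 1*0 = 0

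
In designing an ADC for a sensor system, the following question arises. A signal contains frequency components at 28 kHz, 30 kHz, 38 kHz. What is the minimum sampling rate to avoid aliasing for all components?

The highest frequency component is f_max = 38 kHz.
Nyquist rate = 2 * f_max = 2 * 38 kHz = 76 kHz.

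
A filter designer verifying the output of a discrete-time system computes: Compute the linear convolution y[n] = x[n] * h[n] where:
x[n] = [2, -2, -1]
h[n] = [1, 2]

y[n] = sum_k x[k]*h[n-k]. Output length = len(x) + len(h) - 1 = 3 + 2 - 1 = 4.
y[0] = 2*1 = 2
y[1] = -2*1 + 2*2 = 2
y[2] = -1*1 + -2*2 = -5
y[3] = -1*2 = -2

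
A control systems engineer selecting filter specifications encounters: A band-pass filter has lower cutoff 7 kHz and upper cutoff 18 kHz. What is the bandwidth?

Bandwidth = f_high - f_low
= 18 kHz - 7 kHz = 11 kHz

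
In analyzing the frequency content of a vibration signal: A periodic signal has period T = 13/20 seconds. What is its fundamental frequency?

The fundamental frequency is the reciprocal of the period.
f = 1/T = 1/(13/20) = 20/13 Hz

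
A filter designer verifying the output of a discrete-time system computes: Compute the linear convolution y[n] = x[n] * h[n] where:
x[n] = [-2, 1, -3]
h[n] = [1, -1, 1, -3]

y[n] = sum_k x[k]*h[n-k]. Output length = len(x) + len(h) - 1 = 3 + 4 - 1 = 6.
y[0] = -2*1 = -2
y[1] = 1*1 + -2*-1 = 3
y[2] = -3*1 + 1*-1 + -2*1 = -6
y[3] = -3*-1 + 1*1 + -2*-3 = 10
y[4] = -3*1 + 1*-3 = -6
y[5] = -3*-3 = 9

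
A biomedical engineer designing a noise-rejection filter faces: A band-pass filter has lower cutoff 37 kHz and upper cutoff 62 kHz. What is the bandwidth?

Bandwidth = f_high - f_low
= 62 kHz - 37 kHz = 25 kHz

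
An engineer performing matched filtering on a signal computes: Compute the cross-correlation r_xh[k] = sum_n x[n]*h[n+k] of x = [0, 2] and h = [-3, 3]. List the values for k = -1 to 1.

Both sequences indexed from 0 and zero outside their support.
Lags with overlap: k = -1 to 1.
  r_xh[-1] = x[1]*h[0] = -6
  r_xh[0] = x[0]*h[0] + x[1]*h[1] = 6
  r_xh[1] = x[0]*h[1] = 0
r_xh = [-6, 6, 0] (for k = -1, ..., 1)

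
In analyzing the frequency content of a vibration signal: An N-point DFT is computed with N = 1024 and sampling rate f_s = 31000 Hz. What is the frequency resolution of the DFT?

DFT frequency resolution = f_s / N
= 31000 / 1024 = 3875/128 Hz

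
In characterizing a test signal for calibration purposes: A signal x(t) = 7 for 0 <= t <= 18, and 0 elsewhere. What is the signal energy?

Energy = integral of |x(t)|^2 dt over the signal duration
= 7^2 * 18 = 49 * 18 = 882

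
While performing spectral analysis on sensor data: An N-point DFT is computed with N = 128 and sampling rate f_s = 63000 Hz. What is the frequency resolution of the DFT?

DFT frequency resolution = f_s / N
= 63000 / 128 = 7875/16 Hz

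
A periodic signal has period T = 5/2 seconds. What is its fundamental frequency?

The fundamental frequency is the reciprocal of the period.
f = 1/T = 1/(5/2) = 2/5 Hz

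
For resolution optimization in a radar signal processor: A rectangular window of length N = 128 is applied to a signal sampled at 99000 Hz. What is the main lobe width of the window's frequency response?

For a rectangular window of length N,
the main lobe width in frequency is 2*f_s/N.
= 2*99000/128 = 12375/8 Hz
This determines the minimum frequency separation for resolving two sinusoids.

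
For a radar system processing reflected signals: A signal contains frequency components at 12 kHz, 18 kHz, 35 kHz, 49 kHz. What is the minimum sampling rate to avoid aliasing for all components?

The highest frequency component is f_max = 49 kHz.
Nyquist rate = 2 * f_max = 2 * 49 kHz = 98 kHz.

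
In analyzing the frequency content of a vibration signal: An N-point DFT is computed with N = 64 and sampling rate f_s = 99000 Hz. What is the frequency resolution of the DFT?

DFT frequency resolution = f_s / N
= 99000 / 64 = 12375/8 Hz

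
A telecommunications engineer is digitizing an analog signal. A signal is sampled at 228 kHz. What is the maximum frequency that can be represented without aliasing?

The maximum frequency that can be represented without aliasing
is the Nyquist frequency: f_max = f_s / 2 = 228 kHz / 2 = 114 kHz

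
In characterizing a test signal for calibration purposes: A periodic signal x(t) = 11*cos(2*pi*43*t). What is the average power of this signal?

Average power of A*cos(wt) is A^2/2.
P = 11^2 / 2 = 121/2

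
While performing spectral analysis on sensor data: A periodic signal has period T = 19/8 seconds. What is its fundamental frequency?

The fundamental frequency is the reciprocal of the period.
f = 1/T = 1/(19/8) = 8/19 Hz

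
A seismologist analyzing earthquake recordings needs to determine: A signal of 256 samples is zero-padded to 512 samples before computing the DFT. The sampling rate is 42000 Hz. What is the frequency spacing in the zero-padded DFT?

Original DFT: N = 256, resolution = f_s/N = 42000/256 = 2625/16 Hz
Zero-padded DFT: N = 512, resolution = f_s/N = 42000/512 = 2625/32 Hz
Zero-padding interpolates the spectrum (finer frequency grid)
but does NOT improve the true spectral resolution (ability to resolve close frequencies).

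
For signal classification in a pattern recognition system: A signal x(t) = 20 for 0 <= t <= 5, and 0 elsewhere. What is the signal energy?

Energy = integral of |x(t)|^2 dt over the signal duration
= 20^2 * 5 = 400 * 5 = 2000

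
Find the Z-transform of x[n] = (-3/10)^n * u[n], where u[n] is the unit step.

The Z-transform of a^n * u[n] is z/(z-a) for |z| > |a|.
Here a = -3/10, so X(z) = z/(z - (-3/10)) = 10z/(10z + 3)
ROC: |z| > 3/10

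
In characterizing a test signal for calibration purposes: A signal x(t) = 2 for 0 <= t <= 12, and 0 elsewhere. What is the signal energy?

Energy = integral of |x(t)|^2 dt over the signal duration
= 2^2 * 12 = 4 * 12 = 48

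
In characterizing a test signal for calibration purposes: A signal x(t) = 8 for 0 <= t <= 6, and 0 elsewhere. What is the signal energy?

Energy = integral of |x(t)|^2 dt over the signal duration
= 8^2 * 6 = 64 * 6 = 384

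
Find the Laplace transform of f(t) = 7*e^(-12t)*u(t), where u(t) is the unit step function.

Standard Laplace transform pair:
e^(-at)*u(t) <-> 1/(s+a)
With a = 12: L{7*e^(-12t)*u(t)} = 7/(s+12), ROC: Re(s) > -12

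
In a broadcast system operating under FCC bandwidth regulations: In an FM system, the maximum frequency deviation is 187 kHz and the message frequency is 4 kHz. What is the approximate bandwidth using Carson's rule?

Carson's rule: BW = 2*(delta_f + f_m)
= 2*(187 + 4) kHz = 382 kHz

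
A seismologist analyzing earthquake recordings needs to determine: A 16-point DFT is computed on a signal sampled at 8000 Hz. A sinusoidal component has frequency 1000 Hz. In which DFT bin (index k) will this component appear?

DFT frequency resolution = f_s/N = 8000/16 = 500 Hz
Bin index k = f_signal / resolution = 1000 / 500 = 2
The signal frequency 1000 Hz falls in DFT bin k = 2.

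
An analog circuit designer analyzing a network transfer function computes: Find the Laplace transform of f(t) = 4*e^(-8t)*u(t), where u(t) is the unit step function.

Standard Laplace transform pair:
e^(-at)*u(t) <-> 1/(s+a)
With a = 8: L{4*e^(-8t)*u(t)} = 4/(s+8), ROC: Re(s) > -8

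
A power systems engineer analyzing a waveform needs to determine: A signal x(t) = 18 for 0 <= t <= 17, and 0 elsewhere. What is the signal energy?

Energy = integral of |x(t)|^2 dt over the signal duration
= 18^2 * 17 = 324 * 17 = 5508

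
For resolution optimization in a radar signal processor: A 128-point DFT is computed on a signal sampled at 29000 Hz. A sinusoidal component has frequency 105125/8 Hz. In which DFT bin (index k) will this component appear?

DFT frequency resolution = f_s/N = 29000/128 = 3625/16 Hz
Bin index k = f_signal / resolution = 105125/8 / 3625/16 = 58
The signal frequency 105125/8 Hz falls in DFT bin k = 58.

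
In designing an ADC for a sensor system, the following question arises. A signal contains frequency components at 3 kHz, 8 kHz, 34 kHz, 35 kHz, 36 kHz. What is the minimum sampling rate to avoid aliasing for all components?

The highest frequency component is f_max = 36 kHz.
Nyquist rate = 2 * f_max = 2 * 36 kHz = 72 kHz.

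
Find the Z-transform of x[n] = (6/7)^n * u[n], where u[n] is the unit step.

The Z-transform of a^n * u[n] is z/(z-a) for |z| > |a|.
Here a = 6/7, so X(z) = z/(z - (6/7)) = 7z/(7z - 6)
ROC: |z| > 6/7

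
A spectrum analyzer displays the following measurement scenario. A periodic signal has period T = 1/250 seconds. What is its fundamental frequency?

The fundamental frequency is the reciprocal of the period.
f = 1/T = 1/(1/250) = 250 Hz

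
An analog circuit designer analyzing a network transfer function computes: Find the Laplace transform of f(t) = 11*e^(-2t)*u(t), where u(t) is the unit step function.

Standard Laplace transform pair:
e^(-at)*u(t) <-> 1/(s+a)
With a = 2: L{11*e^(-2t)*u(t)} = 11/(s+2), ROC: Re(s) > -2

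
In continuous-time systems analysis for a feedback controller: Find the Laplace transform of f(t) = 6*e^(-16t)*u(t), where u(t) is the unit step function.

Standard Laplace transform pair:
e^(-at)*u(t) <-> 1/(s+a)
With a = 16: L{6*e^(-16t)*u(t)} = 6/(s+16), ROC: Re(s) > -16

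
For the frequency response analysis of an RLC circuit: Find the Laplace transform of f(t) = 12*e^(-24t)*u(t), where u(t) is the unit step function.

Standard Laplace transform pair:
e^(-at)*u(t) <-> 1/(s+a)
With a = 24: L{12*e^(-24t)*u(t)} = 12/(s+24), ROC: Re(s) > -24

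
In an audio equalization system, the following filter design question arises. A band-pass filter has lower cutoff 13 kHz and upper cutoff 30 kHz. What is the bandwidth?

Bandwidth = f_high - f_low
= 30 kHz - 13 kHz = 17 kHz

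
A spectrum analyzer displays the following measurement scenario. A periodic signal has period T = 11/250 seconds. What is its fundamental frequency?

The fundamental frequency is the reciprocal of the period.
f = 1/T = 1/(11/250) = 250/11 Hz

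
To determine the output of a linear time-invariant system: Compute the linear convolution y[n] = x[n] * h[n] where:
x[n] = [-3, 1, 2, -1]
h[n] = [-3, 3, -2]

y[n] = sum_k x[k]*h[n-k]. Output length = len(x) + len(h) - 1 = 4 + 3 - 1 = 6.
y[0] = -3*-3 = 9
y[1] = 1*-3 + -3*3 = -12
y[2] = 2*-3 + 1*3 + -3*-2 = 3
y[3] = -1*-3 + 2*3 + 1*-2 = 7
y[4] = -1*3 + 2*-2 = -7
y[5] = -1*-2 = 2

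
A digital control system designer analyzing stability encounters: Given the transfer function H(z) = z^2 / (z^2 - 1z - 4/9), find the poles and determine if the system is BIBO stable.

Poles are roots of the denominator: z^2 - 1z - 4/9 = 0.
Quadratic formula: z = [-(-1) +/- sqrt((-1)^2 - 4*(-4/9))] / 2
Discriminant = 1 + 16/9 = 25/9; sqrt = 5/3.
z = (1 +/- 5/3) / 2 => z = 4/3 or z = -1/3.
|p1| = 4/3, |p2| = 1/3.
For BIBO stability, all poles must lie inside the unit circle (|p| < 1).
System is UNSTABLE since at least one |p| >= 1.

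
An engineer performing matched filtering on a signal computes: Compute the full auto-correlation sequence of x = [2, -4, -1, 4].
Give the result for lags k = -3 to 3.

r_xx[k] = sum_m x[m]*x[m+k], indexed from 0, for k = -3 to 3:
  r_xx[-3] = x[3]*x[0] = 8
  r_xx[-2] = x[2]*x[0] + x[3]*x[1] = -18
  r_xx[-1] = x[1]*x[0] + x[2]*x[1] + x[3]*x[2] = -8
  r_xx[0] = x[0]*x[0] + x[1]*x[1] + x[2]*x[2] + x[3]*x[3] = 37
  r_xx[1] = x[0]*x[1] + x[1]*x[2] + x[2]*x[3] = -8
  r_xx[2] = x[0]*x[2] + x[1]*x[3] = -18
  r_xx[3] = x[0]*x[3] = 8
r_xx = [8, -18, -8, 37, -8, -18, 8]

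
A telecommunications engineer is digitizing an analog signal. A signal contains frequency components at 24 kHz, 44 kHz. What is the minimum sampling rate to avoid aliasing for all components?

The highest frequency component is f_max = 44 kHz.
Nyquist rate = 2 * f_max = 2 * 44 kHz = 88 kHz.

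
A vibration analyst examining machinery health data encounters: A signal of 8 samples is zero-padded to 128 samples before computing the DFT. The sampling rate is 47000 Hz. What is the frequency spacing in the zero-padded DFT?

Original DFT: N = 8, resolution = f_s/N = 47000/8 = 5875 Hz
Zero-padded DFT: N = 128, resolution = f_s/N = 47000/128 = 5875/16 Hz
Zero-padding interpolates the spectrum (finer frequency grid)
but does NOT improve the true spectral resolution (ability to resolve close frequencies).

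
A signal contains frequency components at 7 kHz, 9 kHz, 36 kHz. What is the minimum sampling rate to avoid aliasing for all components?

The highest frequency component is f_max = 36 kHz.
Nyquist rate = 2 * f_max = 2 * 36 kHz = 72 kHz.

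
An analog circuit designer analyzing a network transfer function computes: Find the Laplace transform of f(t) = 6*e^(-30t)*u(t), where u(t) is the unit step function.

Standard Laplace transform pair:
e^(-at)*u(t) <-> 1/(s+a)
With a = 30: L{6*e^(-30t)*u(t)} = 6/(s+30), ROC: Re(s) > -30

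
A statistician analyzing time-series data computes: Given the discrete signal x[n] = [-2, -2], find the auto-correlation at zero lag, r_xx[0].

The auto-correlation at zero lag r_xx[0] equals the signal energy.
r_xx[0] = sum of x[n]^2 = (-2)^2 + (-2)^2
= 4 + 4 = 8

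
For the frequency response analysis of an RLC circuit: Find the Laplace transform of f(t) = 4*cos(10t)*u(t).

Standard pair: cos(wt)*u(t) <-> s/(s^2+w^2)
With w = 10: L{4*cos(10t)*u(t)} = 4s/(s^2+100)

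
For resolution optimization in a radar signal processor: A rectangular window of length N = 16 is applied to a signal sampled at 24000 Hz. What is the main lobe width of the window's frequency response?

For a rectangular window of length N,
the main lobe width in frequency is 2*f_s/N.
= 2*24000/16 = 3000 Hz
This determines the minimum frequency separation for resolving two sinusoids.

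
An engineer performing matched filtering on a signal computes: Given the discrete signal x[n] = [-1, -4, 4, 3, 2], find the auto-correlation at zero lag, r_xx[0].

The auto-correlation at zero lag r_xx[0] equals the signal energy.
r_xx[0] = sum of x[n]^2 = (-1)^2 + (-4)^2 + 4^2 + 3^2 + 2^2
= 1 + 16 + 16 + 9 + 4 = 46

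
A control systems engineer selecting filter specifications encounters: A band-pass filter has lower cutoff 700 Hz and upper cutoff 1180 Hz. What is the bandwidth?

Bandwidth = f_high - f_low
= 1180 Hz - 700 Hz = 480 Hz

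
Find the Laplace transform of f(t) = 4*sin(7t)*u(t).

Standard pair: sin(wt)*u(t) <-> w/(s^2+w^2)
With w = 7: L{4*sin(7t)*u(t)} = 28/(s^2+49)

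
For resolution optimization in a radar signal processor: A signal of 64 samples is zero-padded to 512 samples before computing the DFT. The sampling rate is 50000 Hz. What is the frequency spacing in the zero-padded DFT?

Original DFT: N = 64, resolution = f_s/N = 50000/64 = 3125/4 Hz
Zero-padded DFT: N = 512, resolution = f_s/N = 50000/512 = 3125/32 Hz
Zero-padding interpolates the spectrum (finer frequency grid)
but does NOT improve the true spectral resolution (ability to resolve close frequencies).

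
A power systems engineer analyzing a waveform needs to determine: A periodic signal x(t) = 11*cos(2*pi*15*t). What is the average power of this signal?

Average power of A*cos(wt) is A^2/2.
P = 11^2 / 2 = 121/2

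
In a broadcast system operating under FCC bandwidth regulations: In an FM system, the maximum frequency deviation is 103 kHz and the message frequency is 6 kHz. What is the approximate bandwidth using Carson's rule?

Carson's rule: BW = 2*(delta_f + f_m)
= 2*(103 + 6) kHz = 218 kHz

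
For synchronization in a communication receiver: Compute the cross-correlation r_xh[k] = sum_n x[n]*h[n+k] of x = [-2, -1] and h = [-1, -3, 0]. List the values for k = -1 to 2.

Both sequences indexed from 0 and zero outside their support.
Lags with overlap: k = -1 to 2.
  r_xh[-1] = x[1]*h[0] = 1
  r_xh[0] = x[0]*h[0] + x[1]*h[1] = 5
  r_xh[1] = x[0]*h[1] + x[1]*h[2] = 6
  r_xh[2] = x[0]*h[2] = 0
r_xh = [1, 5, 6, 0] (for k = -1, ..., 2)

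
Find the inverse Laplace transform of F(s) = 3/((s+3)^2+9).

Standard pair: w/((s+a)^2+w^2) <-> e^(-at)*sin(wt)*u(t)
With a=3, w=3: f(t) = e^(-3t)*sin(3t)*u(t)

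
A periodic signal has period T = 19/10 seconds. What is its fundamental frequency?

The fundamental frequency is the reciprocal of the period.
f = 1/T = 1/(19/10) = 10/19 Hz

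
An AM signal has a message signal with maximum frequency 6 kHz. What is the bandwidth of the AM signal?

In AM (double-sideband), the bandwidth is twice the message frequency.
BW = 2 * f_m = 2 * 6 kHz = 12 kHz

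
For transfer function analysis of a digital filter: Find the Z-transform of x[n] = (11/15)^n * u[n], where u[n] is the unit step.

The Z-transform of a^n * u[n] is z/(z-a) for |z| > |a|.
Here a = 11/15, so X(z) = z/(z - (11/15)) = 15z/(15z - 11)
ROC: |z| > 11/15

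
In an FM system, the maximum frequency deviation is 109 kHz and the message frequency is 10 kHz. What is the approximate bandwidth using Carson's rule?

Carson's rule: BW = 2*(delta_f + f_m)
= 2*(109 + 10) kHz = 238 kHz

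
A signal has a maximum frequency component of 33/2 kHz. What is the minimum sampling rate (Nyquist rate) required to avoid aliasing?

By the Nyquist-Shannon sampling theorem,
the minimum sampling rate (Nyquist rate) must be at least 2 * f_max.
Nyquist rate = 2 * 33/2 kHz = 33 kHz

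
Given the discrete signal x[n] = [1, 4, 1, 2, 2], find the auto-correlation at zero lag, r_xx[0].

The auto-correlation at zero lag r_xx[0] equals the signal energy.
r_xx[0] = sum of x[n]^2 = 1^2 + 4^2 + 1^2 + 2^2 + 2^2
= 1 + 16 + 1 + 4 + 4 = 26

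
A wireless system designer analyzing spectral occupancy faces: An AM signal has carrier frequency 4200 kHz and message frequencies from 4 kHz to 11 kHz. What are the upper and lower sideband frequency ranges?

Upper sideband (USB) = fc + [fm_low, fm_high] = 4200 + [4, 11] = [4204, 4211] kHz
Lower sideband (LSB) = fc - [fm_high, fm_low] = 4200 - [11, 4] = [4189, 4196] kHz
Total occupied spectrum: 4189 kHz to 4211 kHz (plus carrier at 4200 kHz)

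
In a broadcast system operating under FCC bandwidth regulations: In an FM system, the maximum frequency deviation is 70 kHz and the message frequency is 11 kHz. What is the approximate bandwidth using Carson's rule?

Carson's rule: BW = 2*(delta_f + f_m)
= 2*(70 + 11) kHz = 162 kHz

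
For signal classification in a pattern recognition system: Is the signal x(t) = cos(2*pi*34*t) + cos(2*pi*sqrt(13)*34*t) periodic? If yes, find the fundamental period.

f1 = 34 Hz, f2 = 34*sqrt(13) Hz
Ratio f2/f1 = sqrt(13), which is irrational.
Since the frequency ratio is irrational, no common period exists.
The signal is not periodic.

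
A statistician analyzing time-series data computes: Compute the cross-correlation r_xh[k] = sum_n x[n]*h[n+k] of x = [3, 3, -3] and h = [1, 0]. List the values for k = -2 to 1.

Both sequences indexed from 0 and zero outside their support.
Lags with overlap: k = -2 to 1.
  r_xh[-2] = x[2]*h[0] = -3
  r_xh[-1] = x[1]*h[0] + x[2]*h[1] = 3
  r_xh[0] = x[0]*h[0] + x[1]*h[1] = 3
  r_xh[1] = x[0]*h[1] = 0
r_xh = [-3, 3, 3, 0] (for k = -2, ..., 1)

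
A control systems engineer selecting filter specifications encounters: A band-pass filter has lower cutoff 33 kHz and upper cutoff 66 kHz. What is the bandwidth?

Bandwidth = f_high - f_low
= 66 kHz - 33 kHz = 33 kHz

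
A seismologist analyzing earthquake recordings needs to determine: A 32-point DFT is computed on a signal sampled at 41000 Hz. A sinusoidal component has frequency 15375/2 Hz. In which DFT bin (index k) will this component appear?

DFT frequency resolution = f_s/N = 41000/32 = 5125/4 Hz
Bin index k = f_signal / resolution = 15375/2 / 5125/4 = 6
The signal frequency 15375/2 Hz falls in DFT bin k = 6.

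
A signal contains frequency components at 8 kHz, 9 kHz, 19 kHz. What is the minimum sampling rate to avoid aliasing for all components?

The highest frequency component is f_max = 19 kHz.
Nyquist rate = 2 * f_max = 2 * 19 kHz = 38 kHz.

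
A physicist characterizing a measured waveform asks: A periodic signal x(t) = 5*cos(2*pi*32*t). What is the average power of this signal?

Average power of A*cos(wt) is A^2/2.
P = 5^2 / 2 = 25/2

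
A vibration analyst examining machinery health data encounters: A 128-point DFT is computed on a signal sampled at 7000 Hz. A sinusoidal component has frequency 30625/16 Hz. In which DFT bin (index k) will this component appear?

DFT frequency resolution = f_s/N = 7000/128 = 875/16 Hz
Bin index k = f_signal / resolution = 30625/16 / 875/16 = 35
The signal frequency 30625/16 Hz falls in DFT bin k = 35.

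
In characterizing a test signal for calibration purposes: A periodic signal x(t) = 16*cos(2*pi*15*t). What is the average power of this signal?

Average power of A*cos(wt) is A^2/2.
P = 16^2 / 2 = 256/2 = 128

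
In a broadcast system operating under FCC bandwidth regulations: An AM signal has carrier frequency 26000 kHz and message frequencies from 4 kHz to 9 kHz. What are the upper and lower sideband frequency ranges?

Upper sideband (USB) = fc + [fm_low, fm_high] = 26000 + [4, 9] = [26004, 26009] kHz
Lower sideband (LSB) = fc - [fm_high, fm_low] = 26000 - [9, 4] = [25991, 25996] kHz
Total occupied spectrum: 25991 kHz to 26009 kHz (plus carrier at 26000 kHz)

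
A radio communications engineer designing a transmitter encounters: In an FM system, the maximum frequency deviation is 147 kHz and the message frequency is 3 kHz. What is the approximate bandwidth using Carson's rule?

Carson's rule: BW = 2*(delta_f + f_m)
= 2*(147 + 3) kHz = 300 kHz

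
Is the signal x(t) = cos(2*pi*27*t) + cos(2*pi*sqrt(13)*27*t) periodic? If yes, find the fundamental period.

f1 = 27 Hz, f2 = 27*sqrt(13) Hz
Ratio f2/f1 = sqrt(13), which is irrational.
Since the frequency ratio is irrational, no common period exists.
The signal is not periodic.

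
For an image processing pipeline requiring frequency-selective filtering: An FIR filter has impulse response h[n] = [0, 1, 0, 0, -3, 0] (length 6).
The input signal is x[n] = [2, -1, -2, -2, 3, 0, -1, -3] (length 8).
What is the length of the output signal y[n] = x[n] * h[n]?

For linear convolution, the output length is:
len(y) = len(x) + len(h) - 1 = 8 + 6 - 1 = 13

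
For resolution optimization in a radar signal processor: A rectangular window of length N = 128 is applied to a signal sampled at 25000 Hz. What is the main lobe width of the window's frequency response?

For a rectangular window of length N,
the main lobe width in frequency is 2*f_s/N.
= 2*25000/128 = 3125/8 Hz
This determines the minimum frequency separation for resolving two sinusoids.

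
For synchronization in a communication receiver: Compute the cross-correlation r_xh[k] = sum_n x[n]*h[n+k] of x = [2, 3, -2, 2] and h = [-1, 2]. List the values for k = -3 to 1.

Both sequences indexed from 0 and zero outside their support.
Lags with overlap: k = -3 to 1.
  r_xh[-3] = x[3]*h[0] = -2
  r_xh[-2] = x[2]*h[0] + x[3]*h[1] = 6
  r_xh[-1] = x[1]*h[0] + x[2]*h[1] = -7
  r_xh[0] = x[0]*h[0] + x[1]*h[1] = 4
  r_xh[1] = x[0]*h[1] = 4
r_xh = [-2, 6, -7, 4, 4] (for k = -3, ..., 1)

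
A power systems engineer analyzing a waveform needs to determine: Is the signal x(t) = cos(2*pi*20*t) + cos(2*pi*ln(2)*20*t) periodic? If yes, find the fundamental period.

f1 = 20 Hz, f2 = 20*ln(2) Hz
Ratio f2/f1 = ln(2), which is irrational.
Since the frequency ratio is irrational, no common period exists.
The signal is not periodic.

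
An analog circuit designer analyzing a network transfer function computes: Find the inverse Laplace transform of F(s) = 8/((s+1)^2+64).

Standard pair: w/((s+a)^2+w^2) <-> e^(-at)*sin(wt)*u(t)
With a=1, w=8: f(t) = e^(-t)*sin(8t)*u(t)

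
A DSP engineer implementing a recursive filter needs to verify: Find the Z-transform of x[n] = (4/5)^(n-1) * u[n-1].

Time-shifting property: if X(z) = Z{x[n]}, then Z{x[n-d]} = z^(-d) * X(z)
X(z) = z/(z - 4/5) for x[n] = (4/5)^n * u[n]
Z{x[n-1]} = z^(-1) * z/(z - 4/5) = 1/(z - 4/5)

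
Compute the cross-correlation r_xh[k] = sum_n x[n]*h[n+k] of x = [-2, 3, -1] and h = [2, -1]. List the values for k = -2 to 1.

Both sequences indexed from 0 and zero outside their support.
Lags with overlap: k = -2 to 1.
  r_xh[-2] = x[2]*h[0] = -2
  r_xh[-1] = x[1]*h[0] + x[2]*h[1] = 7
  r_xh[0] = x[0]*h[0] + x[1]*h[1] = -7
  r_xh[1] = x[0]*h[1] = 2
r_xh = [-2, 7, -7, 2] (for k = -2, ..., 1)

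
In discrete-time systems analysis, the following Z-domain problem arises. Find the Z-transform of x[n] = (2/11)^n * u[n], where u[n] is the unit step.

The Z-transform of a^n * u[n] is z/(z-a) for |z| > |a|.
Here a = 2/11, so X(z) = z/(z - (2/11)) = 11z/(11z - 2)
ROC: |z| > 2/11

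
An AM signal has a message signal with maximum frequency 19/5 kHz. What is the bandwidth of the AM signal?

In AM (double-sideband), the bandwidth is twice the message frequency.
BW = 2 * f_m = 2 * 19/5 kHz = 38/5 kHz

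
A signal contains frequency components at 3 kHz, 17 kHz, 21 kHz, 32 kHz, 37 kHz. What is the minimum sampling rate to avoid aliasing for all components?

The highest frequency component is f_max = 37 kHz.
Nyquist rate = 2 * f_max = 2 * 37 kHz = 74 kHz.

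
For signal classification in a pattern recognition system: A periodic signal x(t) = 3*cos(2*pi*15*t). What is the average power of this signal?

Average power of A*cos(wt) is A^2/2.
P = 3^2 / 2 = 9/2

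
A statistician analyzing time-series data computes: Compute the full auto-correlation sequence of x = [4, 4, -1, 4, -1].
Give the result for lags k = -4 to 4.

r_xx[k] = sum_m x[m]*x[m+k], indexed from 0, for k = -4 to 4:
  r_xx[-4] = x[4]*x[0] = -4
  r_xx[-3] = x[3]*x[0] + x[4]*x[1] = 12
  r_xx[-2] = x[2]*x[0] + x[3]*x[1] + x[4]*x[2] = 13
  r_xx[-1] = x[1]*x[0] + x[2]*x[1] + x[3]*x[2] + x[4]*x[3] = 4
  r_xx[0] = x[0]*x[0] + x[1]*x[1] + x[2]*x[2] + x[3]*x[3] + x[4]*x[4] = 50
  r_xx[1] = x[0]*x[1] + x[1]*x[2] + x[2]*x[3] + x[3]*x[4] = 4
  r_xx[2] = x[0]*x[2] + x[1]*x[3] + x[2]*x[4] = 13
  r_xx[3] = x[0]*x[3] + x[1]*x[4] = 12
  r_xx[4] = x[0]*x[4] = -4
r_xx = [-4, 12, 13, 4, 50, 4, 13, 12, -4]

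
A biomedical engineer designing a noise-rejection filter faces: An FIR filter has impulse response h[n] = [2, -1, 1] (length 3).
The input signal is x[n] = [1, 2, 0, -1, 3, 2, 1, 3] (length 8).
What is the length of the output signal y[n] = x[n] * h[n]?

For linear convolution, the output length is:
len(y) = len(x) + len(h) - 1 = 8 + 3 - 1 = 10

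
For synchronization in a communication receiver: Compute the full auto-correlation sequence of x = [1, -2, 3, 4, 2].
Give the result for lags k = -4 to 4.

r_xx[k] = sum_m x[m]*x[m+k], indexed from 0, for k = -4 to 4:
  r_xx[-4] = x[4]*x[0] = 2
  r_xx[-3] = x[3]*x[0] + x[4]*x[1] = 0
  r_xx[-2] = x[2]*x[0] + x[3]*x[1] + x[4]*x[2] = 1
  r_xx[-1] = x[1]*x[0] + x[2]*x[1] + x[3]*x[2] + x[4]*x[3] = 12
  r_xx[0] = x[0]*x[0] + x[1]*x[1] + x[2]*x[2] + x[3]*x[3] + x[4]*x[4] = 34
  r_xx[1] = x[0]*x[1] + x[1]*x[2] + x[2]*x[3] + x[3]*x[4] = 12
  r_xx[2] = x[0]*x[2] + x[1]*x[3] + x[2]*x[4] = 1
  r_xx[3] = x[0]*x[3] + x[1]*x[4] = 0
  r_xx[4] = x[0]*x[4] = 2
r_xx = [2, 0, 1, 12, 34, 12, 1, 0, 2]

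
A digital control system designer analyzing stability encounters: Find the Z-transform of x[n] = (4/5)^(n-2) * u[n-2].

Time-shifting property: if X(z) = Z{x[n]}, then Z{x[n-d]} = z^(-d) * X(z)
X(z) = z/(z - 4/5) for x[n] = (4/5)^n * u[n]
Z{x[n-2]} = z^(-2) * z/(z - 4/5) = z^(-1)/(z - 4/5)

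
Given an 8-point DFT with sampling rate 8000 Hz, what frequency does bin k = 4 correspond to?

The frequency of DFT bin k is: f_k = k * f_s / N
f_4 = 4 * 8000 / 8 = 4000 Hz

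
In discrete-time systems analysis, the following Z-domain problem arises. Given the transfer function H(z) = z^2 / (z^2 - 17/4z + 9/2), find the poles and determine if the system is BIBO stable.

Poles are roots of the denominator: z^2 - 17/4z + 9/2 = 0.
Quadratic formula: z = [-(-17/4) +/- sqrt((-17/4)^2 - 4*(9/2))] / 2
Discriminant = 289/16 - 18 = 1/16; sqrt = 1/4.
z = (17/4 +/- 1/4) / 2 => z = 9/4 or z = 2.
|p1| = 2, |p2| = 9/4.
For BIBO stability, all poles must lie inside the unit circle (|p| < 1).
System is UNSTABLE since at least one |p| >= 1.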